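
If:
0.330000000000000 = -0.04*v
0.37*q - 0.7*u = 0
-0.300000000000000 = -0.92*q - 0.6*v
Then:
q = 5.71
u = 3.02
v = -8.25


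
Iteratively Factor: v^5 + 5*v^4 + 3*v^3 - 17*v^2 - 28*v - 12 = (v + 3)*(v^4 + 2*v^3 - 3*v^2 - 8*v - 4) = (v + 1)*(v + 3)*(v^3 + v^2 - 4*v - 4) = (v + 1)*(v + 2)*(v + 3)*(v^2 - v - 2) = (v + 1)^2*(v + 2)*(v + 3)*(v - 2)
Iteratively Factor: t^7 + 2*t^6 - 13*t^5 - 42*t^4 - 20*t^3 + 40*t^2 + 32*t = (t)*(t^6 + 2*t^5 - 13*t^4 - 42*t^3 - 20*t^2 + 40*t + 32) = t*(t - 4)*(t^5 + 6*t^4 + 11*t^3 + 2*t^2 - 12*t - 8) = t*(t - 4)*(t + 2)*(t^4 + 4*t^3 + 3*t^2 - 4*t - 4) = t*(t - 4)*(t + 2)^2*(t^3 + 2*t^2 - t - 2) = t*(t - 4)*(t + 2)^3*(t^2 - 1) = t*(t - 4)*(t + 1)*(t + 2)^3*(t - 1)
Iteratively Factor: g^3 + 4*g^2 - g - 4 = (g - 1)*(g^2 + 5*g + 4) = (g - 1)*(g + 1)*(g + 4)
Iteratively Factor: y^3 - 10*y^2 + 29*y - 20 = (y - 4)*(y^2 - 6*y + 5) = (y - 5)*(y - 4)*(y - 1)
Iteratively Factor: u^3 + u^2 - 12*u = (u - 3)*(u^2 + 4*u) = (u - 3)*(u + 4)*(u)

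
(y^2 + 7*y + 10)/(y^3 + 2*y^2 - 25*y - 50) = 1/(y - 5)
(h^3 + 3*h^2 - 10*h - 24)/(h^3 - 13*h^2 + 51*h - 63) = (h^2 + 6*h + 8)/(h^2 - 10*h + 21)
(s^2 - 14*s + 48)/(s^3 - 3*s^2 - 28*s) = (-s^2 + 14*s - 48)/(s*(-s^2 + 3*s + 28))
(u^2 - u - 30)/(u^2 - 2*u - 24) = (u + 5)/(u + 4)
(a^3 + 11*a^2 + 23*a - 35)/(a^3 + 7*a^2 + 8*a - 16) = (a^2 + 12*a + 35)/(a^2 + 8*a + 16)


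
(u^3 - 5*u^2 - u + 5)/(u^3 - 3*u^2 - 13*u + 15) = (u + 1)/(u + 3)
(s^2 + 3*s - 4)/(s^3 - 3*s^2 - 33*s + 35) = (s + 4)/(s^2 - 2*s - 35)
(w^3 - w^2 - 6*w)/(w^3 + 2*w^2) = (w - 3)/w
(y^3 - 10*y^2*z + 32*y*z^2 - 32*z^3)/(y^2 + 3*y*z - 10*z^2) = (y^2 - 8*y*z + 16*z^2)/(y + 5*z)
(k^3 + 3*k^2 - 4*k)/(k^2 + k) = (k^2 + 3*k - 4)/(k + 1)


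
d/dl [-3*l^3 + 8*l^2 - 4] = l*(16 - 9*l)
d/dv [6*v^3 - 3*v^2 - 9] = 6*v*(3*v - 1)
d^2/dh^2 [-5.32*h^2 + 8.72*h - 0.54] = -10.6400000000000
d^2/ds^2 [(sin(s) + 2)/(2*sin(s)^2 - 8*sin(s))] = (-sin(s)^2 - 12*sin(s) + 26 - 20/sin(s) - 48/sin(s)^2 + 64/sin(s)^3)/(2*(sin(s) - 4)^3)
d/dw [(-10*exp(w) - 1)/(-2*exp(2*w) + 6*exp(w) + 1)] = 4*(-5*exp(2*w) - exp(w) - 1)*exp(w)/(4*exp(4*w) - 24*exp(3*w) + 32*exp(2*w) + 12*exp(w) + 1)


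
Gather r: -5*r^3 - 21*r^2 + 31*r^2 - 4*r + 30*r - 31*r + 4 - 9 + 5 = -5*r^3 + 10*r^2 - 5*r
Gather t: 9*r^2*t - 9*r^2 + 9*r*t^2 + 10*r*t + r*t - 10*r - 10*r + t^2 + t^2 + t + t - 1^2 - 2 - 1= -9*r^2 - 20*r + t^2*(9*r + 2) + t*(9*r^2 + 11*r + 2) - 4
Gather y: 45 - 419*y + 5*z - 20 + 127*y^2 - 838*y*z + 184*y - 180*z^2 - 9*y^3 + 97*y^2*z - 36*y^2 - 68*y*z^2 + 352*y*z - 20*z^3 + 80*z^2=-9*y^3 + y^2*(97*z + 91) + y*(-68*z^2 - 486*z - 235) - 20*z^3 - 100*z^2 + 5*z + 25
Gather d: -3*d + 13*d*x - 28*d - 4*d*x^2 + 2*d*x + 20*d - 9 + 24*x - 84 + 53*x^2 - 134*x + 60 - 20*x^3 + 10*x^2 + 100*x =d*(-4*x^2 + 15*x - 11) - 20*x^3 + 63*x^2 - 10*x - 33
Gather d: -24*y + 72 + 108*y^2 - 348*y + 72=108*y^2 - 372*y + 144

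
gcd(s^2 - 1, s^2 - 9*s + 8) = s - 1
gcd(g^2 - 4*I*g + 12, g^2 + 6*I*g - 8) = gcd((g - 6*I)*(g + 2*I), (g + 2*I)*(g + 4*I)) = g + 2*I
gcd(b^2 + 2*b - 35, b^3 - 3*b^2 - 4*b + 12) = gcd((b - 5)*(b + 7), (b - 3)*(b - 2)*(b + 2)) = 1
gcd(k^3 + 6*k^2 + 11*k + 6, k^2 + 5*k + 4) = k + 1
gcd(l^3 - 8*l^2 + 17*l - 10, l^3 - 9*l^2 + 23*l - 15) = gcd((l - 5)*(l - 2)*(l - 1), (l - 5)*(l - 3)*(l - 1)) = l^2 - 6*l + 5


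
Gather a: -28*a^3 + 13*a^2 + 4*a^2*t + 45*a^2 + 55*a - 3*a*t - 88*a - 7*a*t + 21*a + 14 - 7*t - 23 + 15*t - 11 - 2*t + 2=-28*a^3 + a^2*(4*t + 58) + a*(-10*t - 12) + 6*t - 18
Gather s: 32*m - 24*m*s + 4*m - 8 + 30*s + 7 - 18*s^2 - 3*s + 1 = 36*m - 18*s^2 + s*(27 - 24*m)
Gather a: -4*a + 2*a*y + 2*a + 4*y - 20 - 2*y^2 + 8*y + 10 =a*(2*y - 2) - 2*y^2 + 12*y - 10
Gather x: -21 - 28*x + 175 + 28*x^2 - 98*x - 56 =28*x^2 - 126*x + 98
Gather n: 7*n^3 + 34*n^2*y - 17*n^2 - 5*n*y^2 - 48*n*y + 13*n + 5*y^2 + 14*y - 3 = 7*n^3 + n^2*(34*y - 17) + n*(-5*y^2 - 48*y + 13) + 5*y^2 + 14*y - 3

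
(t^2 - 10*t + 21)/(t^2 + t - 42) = (t^2 - 10*t + 21)/(t^2 + t - 42)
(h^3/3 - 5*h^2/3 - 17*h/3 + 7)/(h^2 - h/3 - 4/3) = (-h^3 + 5*h^2 + 17*h - 21)/(-3*h^2 + h + 4)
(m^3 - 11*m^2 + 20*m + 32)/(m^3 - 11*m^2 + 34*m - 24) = (m^2 - 7*m - 8)/(m^2 - 7*m + 6)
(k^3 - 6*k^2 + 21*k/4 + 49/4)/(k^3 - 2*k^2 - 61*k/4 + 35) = (2*k^2 - 5*k - 7)/(2*k^2 + 3*k - 20)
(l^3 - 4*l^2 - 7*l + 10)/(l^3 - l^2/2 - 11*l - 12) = 2*(l^2 - 6*l + 5)/(2*l^2 - 5*l - 12)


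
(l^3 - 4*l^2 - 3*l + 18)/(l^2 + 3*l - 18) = (l^2 - l - 6)/(l + 6)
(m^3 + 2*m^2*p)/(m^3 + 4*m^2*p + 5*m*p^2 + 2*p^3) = m^2/(m^2 + 2*m*p + p^2)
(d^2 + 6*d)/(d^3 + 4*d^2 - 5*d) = (d + 6)/(d^2 + 4*d - 5)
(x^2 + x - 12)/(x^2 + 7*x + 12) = (x - 3)/(x + 3)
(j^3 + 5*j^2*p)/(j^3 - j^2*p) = (j + 5*p)/(j - p)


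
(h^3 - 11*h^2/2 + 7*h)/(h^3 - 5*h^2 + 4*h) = (h^2 - 11*h/2 + 7)/(h^2 - 5*h + 4)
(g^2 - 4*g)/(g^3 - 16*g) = 1/(g + 4)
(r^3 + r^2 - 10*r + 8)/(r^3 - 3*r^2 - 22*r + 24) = (r - 2)/(r - 6)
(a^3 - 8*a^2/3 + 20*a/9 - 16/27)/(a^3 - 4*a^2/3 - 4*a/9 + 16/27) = (3*a - 2)/(3*a + 2)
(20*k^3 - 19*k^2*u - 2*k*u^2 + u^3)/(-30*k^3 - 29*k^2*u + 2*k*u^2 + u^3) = (-4*k^2 + 3*k*u + u^2)/(6*k^2 + 7*k*u + u^2)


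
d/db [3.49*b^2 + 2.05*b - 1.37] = 6.98*b + 2.05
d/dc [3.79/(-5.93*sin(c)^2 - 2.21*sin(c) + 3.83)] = (44.9494*sin(c) + 8.3759)*cos(c)/(5.93*sin(c)^2 + 2.21*sin(c) - 3.83)^2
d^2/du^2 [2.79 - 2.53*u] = 0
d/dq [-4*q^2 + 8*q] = 8 - 8*q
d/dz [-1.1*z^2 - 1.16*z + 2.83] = -2.2*z - 1.16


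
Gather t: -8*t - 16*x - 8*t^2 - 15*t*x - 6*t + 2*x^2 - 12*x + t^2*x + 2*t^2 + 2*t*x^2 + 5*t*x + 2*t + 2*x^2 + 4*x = t^2*(x - 6) + t*(2*x^2 - 10*x - 12) + 4*x^2 - 24*x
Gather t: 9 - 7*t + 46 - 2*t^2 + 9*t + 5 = -2*t^2 + 2*t + 60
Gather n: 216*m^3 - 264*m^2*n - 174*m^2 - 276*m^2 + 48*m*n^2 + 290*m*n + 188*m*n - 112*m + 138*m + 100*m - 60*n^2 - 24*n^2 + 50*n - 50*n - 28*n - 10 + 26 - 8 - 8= 216*m^3 - 450*m^2 + 126*m + n^2*(48*m - 84) + n*(-264*m^2 + 478*m - 28)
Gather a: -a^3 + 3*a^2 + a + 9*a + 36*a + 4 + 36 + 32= -a^3 + 3*a^2 + 46*a + 72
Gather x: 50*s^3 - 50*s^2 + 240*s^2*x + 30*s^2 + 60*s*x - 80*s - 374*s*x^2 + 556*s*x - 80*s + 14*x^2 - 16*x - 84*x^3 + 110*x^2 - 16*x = 50*s^3 - 20*s^2 - 160*s - 84*x^3 + x^2*(124 - 374*s) + x*(240*s^2 + 616*s - 32)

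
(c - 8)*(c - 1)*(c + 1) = c^3 - 8*c^2 - c + 8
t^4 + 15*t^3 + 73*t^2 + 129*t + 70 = (t + 1)*(t + 2)*(t + 5)*(t + 7)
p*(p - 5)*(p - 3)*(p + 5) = p^4 - 3*p^3 - 25*p^2 + 75*p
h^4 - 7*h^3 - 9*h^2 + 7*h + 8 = (h - 8)*(h - 1)*(h + 1)^2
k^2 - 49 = (k - 7)*(k + 7)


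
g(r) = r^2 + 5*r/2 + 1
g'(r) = 2*r + 5/2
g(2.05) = 10.33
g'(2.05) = 6.60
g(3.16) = 18.89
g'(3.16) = 8.82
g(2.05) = 10.33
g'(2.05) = 6.60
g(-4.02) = 7.11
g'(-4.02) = -5.54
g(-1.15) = -0.55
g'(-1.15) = 0.20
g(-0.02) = 0.95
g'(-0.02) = 2.46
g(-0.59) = -0.13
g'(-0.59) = 1.32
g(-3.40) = 4.06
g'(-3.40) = -4.30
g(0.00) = 1.00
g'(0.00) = 2.50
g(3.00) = 17.50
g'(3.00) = 8.50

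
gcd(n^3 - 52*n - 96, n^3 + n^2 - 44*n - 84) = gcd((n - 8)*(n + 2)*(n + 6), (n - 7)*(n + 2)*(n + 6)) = n^2 + 8*n + 12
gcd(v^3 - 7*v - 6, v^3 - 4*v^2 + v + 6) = v^2 - 2*v - 3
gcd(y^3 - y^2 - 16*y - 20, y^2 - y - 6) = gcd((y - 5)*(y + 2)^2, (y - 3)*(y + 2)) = y + 2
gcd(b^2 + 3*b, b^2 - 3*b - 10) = 1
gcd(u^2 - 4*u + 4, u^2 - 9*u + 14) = u - 2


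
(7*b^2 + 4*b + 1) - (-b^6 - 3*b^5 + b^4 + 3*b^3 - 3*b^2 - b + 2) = b^6 + 3*b^5 - b^4 - 3*b^3 + 10*b^2 + 5*b - 1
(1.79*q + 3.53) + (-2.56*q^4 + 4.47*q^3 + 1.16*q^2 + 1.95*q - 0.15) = -2.56*q^4 + 4.47*q^3 + 1.16*q^2 + 3.74*q + 3.38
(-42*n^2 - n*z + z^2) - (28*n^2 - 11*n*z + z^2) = -70*n^2 + 10*n*z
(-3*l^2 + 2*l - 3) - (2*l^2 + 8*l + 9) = -5*l^2 - 6*l - 12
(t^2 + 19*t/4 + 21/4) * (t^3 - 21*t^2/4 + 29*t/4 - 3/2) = t^5 - t^4/2 - 199*t^3/16 + 43*t^2/8 + 495*t/16 - 63/8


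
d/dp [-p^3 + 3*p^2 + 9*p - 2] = -3*p^2 + 6*p + 9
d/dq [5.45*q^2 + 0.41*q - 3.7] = 10.9*q + 0.41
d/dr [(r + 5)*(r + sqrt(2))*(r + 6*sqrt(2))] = 3*r^2 + 10*r + 14*sqrt(2)*r + 12 + 35*sqrt(2)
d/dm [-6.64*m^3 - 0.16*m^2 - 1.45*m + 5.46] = -19.92*m^2 - 0.32*m - 1.45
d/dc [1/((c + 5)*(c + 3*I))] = -(2*c + 5 + 3*I)/((c + 5)^2*(c + 3*I)^2)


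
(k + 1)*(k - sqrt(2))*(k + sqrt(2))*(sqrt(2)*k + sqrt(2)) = sqrt(2)*k^4 + 2*sqrt(2)*k^3 - sqrt(2)*k^2 - 4*sqrt(2)*k - 2*sqrt(2)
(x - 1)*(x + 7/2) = x^2 + 5*x/2 - 7/2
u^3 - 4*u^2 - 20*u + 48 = (u - 6)*(u - 2)*(u + 4)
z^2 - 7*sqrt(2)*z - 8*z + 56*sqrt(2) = (z - 8)*(z - 7*sqrt(2))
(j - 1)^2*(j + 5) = j^3 + 3*j^2 - 9*j + 5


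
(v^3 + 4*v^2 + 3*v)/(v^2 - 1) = v*(v + 3)/(v - 1)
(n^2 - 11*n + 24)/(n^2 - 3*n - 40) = (n - 3)/(n + 5)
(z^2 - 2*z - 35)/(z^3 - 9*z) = (z^2 - 2*z - 35)/(z*(z^2 - 9))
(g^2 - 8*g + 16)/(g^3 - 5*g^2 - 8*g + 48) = 1/(g + 3)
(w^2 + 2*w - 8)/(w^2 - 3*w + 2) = (w + 4)/(w - 1)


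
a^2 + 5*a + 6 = (a + 2)*(a + 3)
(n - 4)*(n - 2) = n^2 - 6*n + 8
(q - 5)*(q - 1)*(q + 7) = q^3 + q^2 - 37*q + 35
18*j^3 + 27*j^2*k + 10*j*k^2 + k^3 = (j + k)*(3*j + k)*(6*j + k)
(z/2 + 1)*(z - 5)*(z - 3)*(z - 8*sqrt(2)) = z^4/2 - 4*sqrt(2)*z^3 - 3*z^3 - z^2/2 + 24*sqrt(2)*z^2 + 4*sqrt(2)*z + 15*z - 120*sqrt(2)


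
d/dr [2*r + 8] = 2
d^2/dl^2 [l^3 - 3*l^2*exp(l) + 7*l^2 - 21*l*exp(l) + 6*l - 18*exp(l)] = -3*l^2*exp(l) - 33*l*exp(l) + 6*l - 66*exp(l) + 14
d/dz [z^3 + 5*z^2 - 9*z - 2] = 3*z^2 + 10*z - 9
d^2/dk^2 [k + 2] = 0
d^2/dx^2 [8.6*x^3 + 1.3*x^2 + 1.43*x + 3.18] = 51.6*x + 2.6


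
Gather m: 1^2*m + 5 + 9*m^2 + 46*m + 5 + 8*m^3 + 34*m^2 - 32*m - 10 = 8*m^3 + 43*m^2 + 15*m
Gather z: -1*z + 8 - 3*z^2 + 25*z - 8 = -3*z^2 + 24*z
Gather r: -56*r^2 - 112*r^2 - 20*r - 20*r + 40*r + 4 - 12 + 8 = -168*r^2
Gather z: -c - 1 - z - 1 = -c - z - 2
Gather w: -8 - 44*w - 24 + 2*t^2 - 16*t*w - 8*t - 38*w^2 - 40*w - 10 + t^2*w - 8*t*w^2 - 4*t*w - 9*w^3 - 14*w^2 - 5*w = 2*t^2 - 8*t - 9*w^3 + w^2*(-8*t - 52) + w*(t^2 - 20*t - 89) - 42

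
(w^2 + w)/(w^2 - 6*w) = (w + 1)/(w - 6)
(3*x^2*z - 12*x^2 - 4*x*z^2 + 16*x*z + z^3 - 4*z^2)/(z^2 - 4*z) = 3*x^2/z - 4*x + z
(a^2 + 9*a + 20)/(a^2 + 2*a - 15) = (a + 4)/(a - 3)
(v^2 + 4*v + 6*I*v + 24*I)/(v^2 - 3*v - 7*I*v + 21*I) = (v^2 + v*(4 + 6*I) + 24*I)/(v^2 + v*(-3 - 7*I) + 21*I)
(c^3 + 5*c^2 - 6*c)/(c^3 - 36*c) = (c - 1)/(c - 6)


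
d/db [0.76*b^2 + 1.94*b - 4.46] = 1.52*b + 1.94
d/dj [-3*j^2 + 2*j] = 2 - 6*j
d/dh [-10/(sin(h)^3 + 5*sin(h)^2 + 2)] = 10*(3*sin(h) + 10)*sin(h)*cos(h)/(sin(h)^3 + 5*sin(h)^2 + 2)^2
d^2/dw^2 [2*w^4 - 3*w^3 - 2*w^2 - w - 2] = 24*w^2 - 18*w - 4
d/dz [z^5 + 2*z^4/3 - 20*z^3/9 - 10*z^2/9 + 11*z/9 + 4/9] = 5*z^4 + 8*z^3/3 - 20*z^2/3 - 20*z/9 + 11/9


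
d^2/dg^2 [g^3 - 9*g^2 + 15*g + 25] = 6*g - 18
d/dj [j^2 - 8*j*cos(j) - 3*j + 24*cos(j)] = 8*j*sin(j) + 2*j - 24*sin(j) - 8*cos(j) - 3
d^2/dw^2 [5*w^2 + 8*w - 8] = 10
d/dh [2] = 0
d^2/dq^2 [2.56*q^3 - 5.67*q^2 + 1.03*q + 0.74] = 15.36*q - 11.34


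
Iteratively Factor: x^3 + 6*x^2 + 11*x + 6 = (x + 3)*(x^2 + 3*x + 2) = (x + 2)*(x + 3)*(x + 1)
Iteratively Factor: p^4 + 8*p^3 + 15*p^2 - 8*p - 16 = (p + 4)*(p^3 + 4*p^2 - p - 4) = (p + 4)^2*(p^2 - 1) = (p - 1)*(p + 4)^2*(p + 1)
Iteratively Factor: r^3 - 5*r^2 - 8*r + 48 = (r - 4)*(r^2 - r - 12) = (r - 4)^2*(r + 3)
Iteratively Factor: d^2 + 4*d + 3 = (d + 1)*(d + 3)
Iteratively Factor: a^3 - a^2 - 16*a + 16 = (a - 4)*(a^2 + 3*a - 4) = (a - 4)*(a + 4)*(a - 1)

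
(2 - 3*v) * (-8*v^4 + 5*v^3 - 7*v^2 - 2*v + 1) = 24*v^5 - 31*v^4 + 31*v^3 - 8*v^2 - 7*v + 2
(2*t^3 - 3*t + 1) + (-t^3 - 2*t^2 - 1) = t^3 - 2*t^2 - 3*t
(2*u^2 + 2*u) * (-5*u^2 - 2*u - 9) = -10*u^4 - 14*u^3 - 22*u^2 - 18*u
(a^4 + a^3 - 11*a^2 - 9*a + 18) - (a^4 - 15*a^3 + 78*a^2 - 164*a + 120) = 16*a^3 - 89*a^2 + 155*a - 102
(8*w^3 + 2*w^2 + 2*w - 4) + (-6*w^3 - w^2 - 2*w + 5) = 2*w^3 + w^2 + 1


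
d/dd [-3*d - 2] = -3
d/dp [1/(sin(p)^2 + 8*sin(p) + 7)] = -2*(sin(p) + 4)*cos(p)/(sin(p)^2 + 8*sin(p) + 7)^2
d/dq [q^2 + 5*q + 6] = 2*q + 5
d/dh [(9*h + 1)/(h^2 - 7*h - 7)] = (9*h^2 - 63*h - (2*h - 7)*(9*h + 1) - 63)/(-h^2 + 7*h + 7)^2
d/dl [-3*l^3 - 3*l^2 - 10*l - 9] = -9*l^2 - 6*l - 10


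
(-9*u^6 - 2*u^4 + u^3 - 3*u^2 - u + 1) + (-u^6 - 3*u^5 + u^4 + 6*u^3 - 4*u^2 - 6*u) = -10*u^6 - 3*u^5 - u^4 + 7*u^3 - 7*u^2 - 7*u + 1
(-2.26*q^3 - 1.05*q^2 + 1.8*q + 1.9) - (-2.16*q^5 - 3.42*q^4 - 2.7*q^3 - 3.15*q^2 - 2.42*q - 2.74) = 2.16*q^5 + 3.42*q^4 + 0.44*q^3 + 2.1*q^2 + 4.22*q + 4.64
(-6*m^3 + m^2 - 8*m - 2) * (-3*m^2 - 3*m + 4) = 18*m^5 + 15*m^4 - 3*m^3 + 34*m^2 - 26*m - 8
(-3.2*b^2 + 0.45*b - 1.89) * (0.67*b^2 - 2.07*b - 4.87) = -2.144*b^4 + 6.9255*b^3 + 13.3862*b^2 + 1.7208*b + 9.2043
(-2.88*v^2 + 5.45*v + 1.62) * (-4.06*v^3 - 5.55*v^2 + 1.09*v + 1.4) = 11.6928*v^5 - 6.143*v^4 - 39.9639*v^3 - 7.0825*v^2 + 9.3958*v + 2.268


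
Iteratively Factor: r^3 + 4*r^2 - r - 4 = (r - 1)*(r^2 + 5*r + 4) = (r - 1)*(r + 1)*(r + 4)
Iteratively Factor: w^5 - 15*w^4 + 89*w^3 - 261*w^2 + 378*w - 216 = (w - 2)*(w^4 - 13*w^3 + 63*w^2 - 135*w + 108) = (w - 3)*(w - 2)*(w^3 - 10*w^2 + 33*w - 36) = (w - 4)*(w - 3)*(w - 2)*(w^2 - 6*w + 9) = (w - 4)*(w - 3)^2*(w - 2)*(w - 3)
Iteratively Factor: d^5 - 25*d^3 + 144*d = (d)*(d^4 - 25*d^2 + 144) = d*(d - 4)*(d^3 + 4*d^2 - 9*d - 36) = d*(d - 4)*(d - 3)*(d^2 + 7*d + 12) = d*(d - 4)*(d - 3)*(d + 4)*(d + 3)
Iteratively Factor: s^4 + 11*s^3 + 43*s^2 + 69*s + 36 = (s + 3)*(s^3 + 8*s^2 + 19*s + 12) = (s + 3)^2*(s^2 + 5*s + 4) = (s + 1)*(s + 3)^2*(s + 4)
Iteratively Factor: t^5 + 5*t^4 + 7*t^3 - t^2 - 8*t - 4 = (t - 1)*(t^4 + 6*t^3 + 13*t^2 + 12*t + 4) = (t - 1)*(t + 1)*(t^3 + 5*t^2 + 8*t + 4) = (t - 1)*(t + 1)*(t + 2)*(t^2 + 3*t + 2) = (t - 1)*(t + 1)*(t + 2)^2*(t + 1)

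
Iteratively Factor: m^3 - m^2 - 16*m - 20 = (m + 2)*(m^2 - 3*m - 10) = (m + 2)^2*(m - 5)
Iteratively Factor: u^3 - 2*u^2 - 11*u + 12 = (u + 3)*(u^2 - 5*u + 4) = (u - 1)*(u + 3)*(u - 4)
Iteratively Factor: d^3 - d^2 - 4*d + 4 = (d + 2)*(d^2 - 3*d + 2) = (d - 1)*(d + 2)*(d - 2)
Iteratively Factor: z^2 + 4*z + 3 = (z + 1)*(z + 3)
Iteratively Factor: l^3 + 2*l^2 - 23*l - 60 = (l + 4)*(l^2 - 2*l - 15) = (l + 3)*(l + 4)*(l - 5)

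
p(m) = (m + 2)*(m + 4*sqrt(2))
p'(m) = 2*m + 2 + 4*sqrt(2)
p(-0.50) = 7.74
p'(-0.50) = 6.66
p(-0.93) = 5.06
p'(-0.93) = 5.80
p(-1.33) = 2.90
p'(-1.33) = 5.00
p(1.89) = 29.36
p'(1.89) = 11.44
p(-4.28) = -3.14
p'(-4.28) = -0.90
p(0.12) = 12.25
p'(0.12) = 7.90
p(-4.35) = -3.07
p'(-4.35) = -1.04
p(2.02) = 30.86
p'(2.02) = 11.70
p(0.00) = 11.31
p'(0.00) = 7.66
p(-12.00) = 63.43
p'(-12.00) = -16.34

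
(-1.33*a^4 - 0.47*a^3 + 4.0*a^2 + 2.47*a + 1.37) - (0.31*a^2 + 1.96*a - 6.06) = -1.33*a^4 - 0.47*a^3 + 3.69*a^2 + 0.51*a + 7.43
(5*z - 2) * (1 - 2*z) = -10*z^2 + 9*z - 2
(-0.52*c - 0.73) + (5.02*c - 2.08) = 4.5*c - 2.81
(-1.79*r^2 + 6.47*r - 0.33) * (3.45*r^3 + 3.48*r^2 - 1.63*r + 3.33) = -6.1755*r^5 + 16.0923*r^4 + 24.2948*r^3 - 17.6552*r^2 + 22.083*r - 1.0989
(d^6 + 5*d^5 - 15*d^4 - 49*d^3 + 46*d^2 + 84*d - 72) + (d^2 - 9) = d^6 + 5*d^5 - 15*d^4 - 49*d^3 + 47*d^2 + 84*d - 81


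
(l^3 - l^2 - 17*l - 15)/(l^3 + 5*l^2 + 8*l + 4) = (l^2 - 2*l - 15)/(l^2 + 4*l + 4)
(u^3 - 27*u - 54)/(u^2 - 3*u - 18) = u + 3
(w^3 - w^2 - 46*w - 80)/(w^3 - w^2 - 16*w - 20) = (w^2 - 3*w - 40)/(w^2 - 3*w - 10)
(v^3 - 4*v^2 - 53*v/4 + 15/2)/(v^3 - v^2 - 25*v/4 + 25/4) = (2*v^2 - 13*v + 6)/(2*v^2 - 7*v + 5)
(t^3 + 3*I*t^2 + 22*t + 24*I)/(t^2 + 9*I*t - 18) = (t^2 - 3*I*t + 4)/(t + 3*I)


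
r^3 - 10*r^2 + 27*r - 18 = (r - 6)*(r - 3)*(r - 1)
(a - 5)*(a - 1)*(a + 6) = a^3 - 31*a + 30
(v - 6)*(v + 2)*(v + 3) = v^3 - v^2 - 24*v - 36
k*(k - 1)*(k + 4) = k^3 + 3*k^2 - 4*k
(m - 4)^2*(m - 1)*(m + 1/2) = m^4 - 17*m^3/2 + 39*m^2/2 - 4*m - 8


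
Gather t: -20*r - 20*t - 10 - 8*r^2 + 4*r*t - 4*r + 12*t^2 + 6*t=-8*r^2 - 24*r + 12*t^2 + t*(4*r - 14) - 10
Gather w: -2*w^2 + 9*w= -2*w^2 + 9*w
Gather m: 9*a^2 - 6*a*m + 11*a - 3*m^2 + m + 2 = 9*a^2 + 11*a - 3*m^2 + m*(1 - 6*a) + 2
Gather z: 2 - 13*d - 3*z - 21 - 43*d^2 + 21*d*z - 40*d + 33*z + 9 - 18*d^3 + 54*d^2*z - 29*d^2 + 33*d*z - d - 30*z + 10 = -18*d^3 - 72*d^2 - 54*d + z*(54*d^2 + 54*d)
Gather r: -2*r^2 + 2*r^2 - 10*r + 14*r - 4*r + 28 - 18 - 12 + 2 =0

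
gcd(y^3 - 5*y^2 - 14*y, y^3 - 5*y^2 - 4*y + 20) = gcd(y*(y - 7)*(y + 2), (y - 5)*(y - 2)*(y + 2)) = y + 2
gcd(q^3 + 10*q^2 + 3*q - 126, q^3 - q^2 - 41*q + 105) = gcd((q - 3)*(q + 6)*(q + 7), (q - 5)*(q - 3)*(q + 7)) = q^2 + 4*q - 21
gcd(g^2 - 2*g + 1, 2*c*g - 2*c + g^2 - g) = g - 1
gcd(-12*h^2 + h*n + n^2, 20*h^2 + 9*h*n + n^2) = 4*h + n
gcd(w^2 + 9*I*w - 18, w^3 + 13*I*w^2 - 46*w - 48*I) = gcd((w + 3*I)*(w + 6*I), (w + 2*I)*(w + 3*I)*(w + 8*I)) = w + 3*I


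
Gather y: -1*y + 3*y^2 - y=3*y^2 - 2*y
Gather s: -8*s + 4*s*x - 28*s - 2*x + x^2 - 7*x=s*(4*x - 36) + x^2 - 9*x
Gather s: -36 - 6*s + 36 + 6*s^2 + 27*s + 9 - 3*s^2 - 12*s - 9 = 3*s^2 + 9*s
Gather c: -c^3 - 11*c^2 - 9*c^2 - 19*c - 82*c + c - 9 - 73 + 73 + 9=-c^3 - 20*c^2 - 100*c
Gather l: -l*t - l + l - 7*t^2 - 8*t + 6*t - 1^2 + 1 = -l*t - 7*t^2 - 2*t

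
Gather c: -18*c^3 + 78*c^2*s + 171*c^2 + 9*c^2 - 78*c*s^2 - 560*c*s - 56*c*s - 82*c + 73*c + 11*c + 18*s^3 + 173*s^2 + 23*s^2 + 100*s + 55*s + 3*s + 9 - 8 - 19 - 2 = -18*c^3 + c^2*(78*s + 180) + c*(-78*s^2 - 616*s + 2) + 18*s^3 + 196*s^2 + 158*s - 20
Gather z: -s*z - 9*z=z*(-s - 9)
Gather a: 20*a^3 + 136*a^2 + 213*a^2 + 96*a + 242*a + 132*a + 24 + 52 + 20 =20*a^3 + 349*a^2 + 470*a + 96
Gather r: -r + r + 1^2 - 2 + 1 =0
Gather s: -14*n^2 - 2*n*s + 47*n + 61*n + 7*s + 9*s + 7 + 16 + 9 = -14*n^2 + 108*n + s*(16 - 2*n) + 32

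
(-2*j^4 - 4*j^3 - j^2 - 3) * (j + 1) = -2*j^5 - 6*j^4 - 5*j^3 - j^2 - 3*j - 3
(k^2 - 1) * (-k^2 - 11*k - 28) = -k^4 - 11*k^3 - 27*k^2 + 11*k + 28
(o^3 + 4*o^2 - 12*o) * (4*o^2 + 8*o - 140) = 4*o^5 + 24*o^4 - 156*o^3 - 656*o^2 + 1680*o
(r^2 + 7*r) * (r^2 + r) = r^4 + 8*r^3 + 7*r^2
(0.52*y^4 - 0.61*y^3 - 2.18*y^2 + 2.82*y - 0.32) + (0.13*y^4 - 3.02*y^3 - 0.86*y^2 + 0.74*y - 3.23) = 0.65*y^4 - 3.63*y^3 - 3.04*y^2 + 3.56*y - 3.55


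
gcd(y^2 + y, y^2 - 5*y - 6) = y + 1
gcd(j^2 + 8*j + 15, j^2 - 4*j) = 1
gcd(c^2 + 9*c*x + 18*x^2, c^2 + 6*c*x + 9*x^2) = c + 3*x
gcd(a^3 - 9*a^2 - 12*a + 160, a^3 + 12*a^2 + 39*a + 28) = a + 4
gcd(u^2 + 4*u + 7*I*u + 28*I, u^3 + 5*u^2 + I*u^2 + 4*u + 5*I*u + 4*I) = u + 4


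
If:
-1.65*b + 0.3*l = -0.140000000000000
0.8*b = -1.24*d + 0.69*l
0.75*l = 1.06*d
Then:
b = 0.05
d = -0.14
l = -0.20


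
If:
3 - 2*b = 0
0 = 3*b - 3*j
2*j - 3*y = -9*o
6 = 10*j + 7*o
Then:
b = 3/2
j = 3/2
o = -9/7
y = -20/7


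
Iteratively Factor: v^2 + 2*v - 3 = (v + 3)*(v - 1)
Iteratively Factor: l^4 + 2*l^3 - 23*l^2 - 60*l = (l)*(l^3 + 2*l^2 - 23*l - 60) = l*(l + 4)*(l^2 - 2*l - 15) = l*(l - 5)*(l + 4)*(l + 3)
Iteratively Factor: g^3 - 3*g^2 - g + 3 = (g + 1)*(g^2 - 4*g + 3) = (g - 3)*(g + 1)*(g - 1)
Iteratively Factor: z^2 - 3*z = (z)*(z - 3)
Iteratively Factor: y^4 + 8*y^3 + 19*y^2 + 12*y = (y + 3)*(y^3 + 5*y^2 + 4*y) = y*(y + 3)*(y^2 + 5*y + 4) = y*(y + 3)*(y + 4)*(y + 1)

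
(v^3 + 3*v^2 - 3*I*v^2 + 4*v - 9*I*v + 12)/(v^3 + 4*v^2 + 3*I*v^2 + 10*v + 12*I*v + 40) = (v^3 + v^2*(3 - 3*I) + v*(4 - 9*I) + 12)/(v^3 + v^2*(4 + 3*I) + v*(10 + 12*I) + 40)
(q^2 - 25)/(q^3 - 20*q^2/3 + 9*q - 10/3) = 3*(q + 5)/(3*q^2 - 5*q + 2)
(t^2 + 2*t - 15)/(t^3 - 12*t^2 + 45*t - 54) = (t + 5)/(t^2 - 9*t + 18)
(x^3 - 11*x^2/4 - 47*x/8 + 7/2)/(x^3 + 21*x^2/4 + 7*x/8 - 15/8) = (4*x^2 - 9*x - 28)/(4*x^2 + 23*x + 15)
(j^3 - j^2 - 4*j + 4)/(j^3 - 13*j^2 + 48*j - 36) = (j^2 - 4)/(j^2 - 12*j + 36)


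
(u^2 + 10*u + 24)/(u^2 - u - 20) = (u + 6)/(u - 5)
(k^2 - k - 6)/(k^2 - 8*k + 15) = (k + 2)/(k - 5)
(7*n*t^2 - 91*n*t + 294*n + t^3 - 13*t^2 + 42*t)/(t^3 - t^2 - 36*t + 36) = (7*n*t - 49*n + t^2 - 7*t)/(t^2 + 5*t - 6)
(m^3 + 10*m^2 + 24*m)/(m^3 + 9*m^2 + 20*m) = (m + 6)/(m + 5)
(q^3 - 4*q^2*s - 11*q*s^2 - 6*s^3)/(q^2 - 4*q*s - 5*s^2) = (q^2 - 5*q*s - 6*s^2)/(q - 5*s)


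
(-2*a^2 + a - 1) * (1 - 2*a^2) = 4*a^4 - 2*a^3 + a - 1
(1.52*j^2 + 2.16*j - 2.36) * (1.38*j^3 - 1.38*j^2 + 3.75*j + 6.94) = 2.0976*j^5 + 0.8832*j^4 - 0.537599999999999*j^3 + 21.9056*j^2 + 6.1404*j - 16.3784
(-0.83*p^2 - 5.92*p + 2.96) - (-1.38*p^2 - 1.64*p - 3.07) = 0.55*p^2 - 4.28*p + 6.03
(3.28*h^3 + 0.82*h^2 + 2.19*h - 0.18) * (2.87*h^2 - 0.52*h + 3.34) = 9.4136*h^5 + 0.6478*h^4 + 16.8141*h^3 + 1.0834*h^2 + 7.4082*h - 0.6012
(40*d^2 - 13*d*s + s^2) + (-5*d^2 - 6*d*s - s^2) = 35*d^2 - 19*d*s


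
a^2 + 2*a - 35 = (a - 5)*(a + 7)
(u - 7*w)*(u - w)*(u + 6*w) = u^3 - 2*u^2*w - 41*u*w^2 + 42*w^3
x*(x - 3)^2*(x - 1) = x^4 - 7*x^3 + 15*x^2 - 9*x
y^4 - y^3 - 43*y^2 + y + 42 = (y - 7)*(y - 1)*(y + 1)*(y + 6)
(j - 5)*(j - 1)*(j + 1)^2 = j^4 - 4*j^3 - 6*j^2 + 4*j + 5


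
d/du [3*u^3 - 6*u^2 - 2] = 3*u*(3*u - 4)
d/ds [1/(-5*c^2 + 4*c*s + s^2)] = 2*(-2*c - s)/(-5*c^2 + 4*c*s + s^2)^2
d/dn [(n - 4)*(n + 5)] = 2*n + 1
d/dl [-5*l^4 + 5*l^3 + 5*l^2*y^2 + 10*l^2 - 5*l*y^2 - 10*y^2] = -20*l^3 + 15*l^2 + 10*l*y^2 + 20*l - 5*y^2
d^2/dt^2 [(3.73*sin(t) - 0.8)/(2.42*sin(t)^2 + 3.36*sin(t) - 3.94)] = (-21.844372*sin(t)^5 + 49.069856*sin(t)^4 - 150.1852*sin(t)^3 - 37.9469120000001*sin(t)^2 + 127.046756*sin(t) + 65.4394240000001)/(2.42*sin(t)^2 + 3.36*sin(t) - 3.94)^3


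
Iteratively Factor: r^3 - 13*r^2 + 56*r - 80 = (r - 4)*(r^2 - 9*r + 20) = (r - 4)^2*(r - 5)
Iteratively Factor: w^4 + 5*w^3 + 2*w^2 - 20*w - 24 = (w + 2)*(w^3 + 3*w^2 - 4*w - 12) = (w + 2)^2*(w^2 + w - 6) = (w + 2)^2*(w + 3)*(w - 2)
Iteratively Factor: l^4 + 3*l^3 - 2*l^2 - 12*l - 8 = (l + 1)*(l^3 + 2*l^2 - 4*l - 8) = (l + 1)*(l + 2)*(l^2 - 4) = (l + 1)*(l + 2)^2*(l - 2)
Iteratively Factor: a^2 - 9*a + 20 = (a - 5)*(a - 4)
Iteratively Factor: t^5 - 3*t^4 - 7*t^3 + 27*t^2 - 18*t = (t + 3)*(t^4 - 6*t^3 + 11*t^2 - 6*t) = (t - 3)*(t + 3)*(t^3 - 3*t^2 + 2*t) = (t - 3)*(t - 1)*(t + 3)*(t^2 - 2*t) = (t - 3)*(t - 2)*(t - 1)*(t + 3)*(t)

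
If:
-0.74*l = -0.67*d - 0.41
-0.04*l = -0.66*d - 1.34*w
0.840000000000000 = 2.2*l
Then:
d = -0.19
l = 0.38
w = 0.11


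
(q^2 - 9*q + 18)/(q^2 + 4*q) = (q^2 - 9*q + 18)/(q*(q + 4))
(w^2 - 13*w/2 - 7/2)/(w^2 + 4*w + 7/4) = 2*(w - 7)/(2*w + 7)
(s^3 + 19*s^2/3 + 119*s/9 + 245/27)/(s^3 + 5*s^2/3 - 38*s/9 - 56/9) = (9*s^2 + 36*s + 35)/(3*(3*s^2 - 2*s - 8))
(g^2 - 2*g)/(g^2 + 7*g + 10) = g*(g - 2)/(g^2 + 7*g + 10)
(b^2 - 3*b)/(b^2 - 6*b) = (b - 3)/(b - 6)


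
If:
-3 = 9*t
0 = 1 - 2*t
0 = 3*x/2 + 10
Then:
No Solution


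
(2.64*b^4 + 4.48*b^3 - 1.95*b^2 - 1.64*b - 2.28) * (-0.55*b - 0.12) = -1.452*b^5 - 2.7808*b^4 + 0.5349*b^3 + 1.136*b^2 + 1.4508*b + 0.2736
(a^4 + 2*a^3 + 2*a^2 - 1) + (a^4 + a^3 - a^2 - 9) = 2*a^4 + 3*a^3 + a^2 - 10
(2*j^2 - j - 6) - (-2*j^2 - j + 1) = 4*j^2 - 7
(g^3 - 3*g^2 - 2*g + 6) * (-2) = -2*g^3 + 6*g^2 + 4*g - 12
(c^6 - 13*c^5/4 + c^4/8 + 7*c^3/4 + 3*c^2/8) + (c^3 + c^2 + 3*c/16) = c^6 - 13*c^5/4 + c^4/8 + 11*c^3/4 + 11*c^2/8 + 3*c/16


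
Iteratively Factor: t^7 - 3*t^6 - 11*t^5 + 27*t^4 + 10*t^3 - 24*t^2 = (t)*(t^6 - 3*t^5 - 11*t^4 + 27*t^3 + 10*t^2 - 24*t) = t*(t + 1)*(t^5 - 4*t^4 - 7*t^3 + 34*t^2 - 24*t) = t*(t - 2)*(t + 1)*(t^4 - 2*t^3 - 11*t^2 + 12*t) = t^2*(t - 2)*(t + 1)*(t^3 - 2*t^2 - 11*t + 12) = t^2*(t - 4)*(t - 2)*(t + 1)*(t^2 + 2*t - 3) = t^2*(t - 4)*(t - 2)*(t + 1)*(t + 3)*(t - 1)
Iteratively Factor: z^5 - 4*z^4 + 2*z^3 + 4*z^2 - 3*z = (z)*(z^4 - 4*z^3 + 2*z^2 + 4*z - 3) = z*(z - 1)*(z^3 - 3*z^2 - z + 3) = z*(z - 1)*(z + 1)*(z^2 - 4*z + 3) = z*(z - 3)*(z - 1)*(z + 1)*(z - 1)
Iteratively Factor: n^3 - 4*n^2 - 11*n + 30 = (n - 5)*(n^2 + n - 6) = (n - 5)*(n + 3)*(n - 2)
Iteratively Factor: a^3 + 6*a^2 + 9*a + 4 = (a + 1)*(a^2 + 5*a + 4) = (a + 1)*(a + 4)*(a + 1)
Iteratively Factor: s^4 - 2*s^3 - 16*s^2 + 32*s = (s + 4)*(s^3 - 6*s^2 + 8*s) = (s - 2)*(s + 4)*(s^2 - 4*s) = s*(s - 2)*(s + 4)*(s - 4)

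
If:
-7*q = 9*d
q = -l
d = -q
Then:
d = 0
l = 0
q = 0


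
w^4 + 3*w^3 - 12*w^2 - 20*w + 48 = (w - 2)^2*(w + 3)*(w + 4)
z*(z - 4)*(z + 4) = z^3 - 16*z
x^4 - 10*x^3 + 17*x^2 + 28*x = x*(x - 7)*(x - 4)*(x + 1)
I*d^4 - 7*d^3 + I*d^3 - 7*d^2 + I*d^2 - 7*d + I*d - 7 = (d - I)*(d + I)*(d + 7*I)*(I*d + I)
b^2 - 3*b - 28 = (b - 7)*(b + 4)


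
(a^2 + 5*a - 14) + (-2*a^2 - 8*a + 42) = -a^2 - 3*a + 28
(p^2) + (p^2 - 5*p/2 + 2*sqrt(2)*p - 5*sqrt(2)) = 2*p^2 - 5*p/2 + 2*sqrt(2)*p - 5*sqrt(2)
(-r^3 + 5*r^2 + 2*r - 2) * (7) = -7*r^3 + 35*r^2 + 14*r - 14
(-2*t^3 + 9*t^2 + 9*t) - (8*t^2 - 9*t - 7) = -2*t^3 + t^2 + 18*t + 7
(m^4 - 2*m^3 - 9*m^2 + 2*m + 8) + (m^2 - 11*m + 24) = m^4 - 2*m^3 - 8*m^2 - 9*m + 32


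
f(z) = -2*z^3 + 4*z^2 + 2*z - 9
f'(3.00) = -28.00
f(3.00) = -21.00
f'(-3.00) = -76.00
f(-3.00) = 75.00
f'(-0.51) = -3.64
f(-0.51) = -8.71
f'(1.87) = -4.02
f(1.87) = -4.35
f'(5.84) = -155.91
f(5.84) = -259.25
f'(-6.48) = -301.78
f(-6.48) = 690.20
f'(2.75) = -21.38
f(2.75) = -14.84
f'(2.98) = -27.44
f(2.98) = -20.45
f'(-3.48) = -98.50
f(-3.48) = 116.77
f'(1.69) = -1.62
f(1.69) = -3.85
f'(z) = -6*z^2 + 8*z + 2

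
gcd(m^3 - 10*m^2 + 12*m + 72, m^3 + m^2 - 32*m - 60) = m^2 - 4*m - 12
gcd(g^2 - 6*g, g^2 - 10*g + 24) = g - 6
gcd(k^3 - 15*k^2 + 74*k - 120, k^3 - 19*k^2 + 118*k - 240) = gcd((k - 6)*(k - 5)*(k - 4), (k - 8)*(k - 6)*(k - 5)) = k^2 - 11*k + 30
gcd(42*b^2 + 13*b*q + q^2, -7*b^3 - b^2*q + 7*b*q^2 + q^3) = 7*b + q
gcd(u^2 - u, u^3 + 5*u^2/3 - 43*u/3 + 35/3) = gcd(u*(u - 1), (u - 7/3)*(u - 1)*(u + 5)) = u - 1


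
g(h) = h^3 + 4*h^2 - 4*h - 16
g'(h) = 3*h^2 + 8*h - 4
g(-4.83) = -16.04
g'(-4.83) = 27.35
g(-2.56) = 3.68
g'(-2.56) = -4.82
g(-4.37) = -5.59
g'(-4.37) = 18.33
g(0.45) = -16.90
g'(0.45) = 0.21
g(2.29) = 7.83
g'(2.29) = 30.05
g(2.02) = 0.48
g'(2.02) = 24.40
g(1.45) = -10.34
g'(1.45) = 13.91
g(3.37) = 54.22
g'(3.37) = 57.03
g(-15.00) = -2431.00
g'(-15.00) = 551.00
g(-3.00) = 5.00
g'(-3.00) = -1.00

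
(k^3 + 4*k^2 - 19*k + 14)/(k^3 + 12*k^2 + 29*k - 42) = (k - 2)/(k + 6)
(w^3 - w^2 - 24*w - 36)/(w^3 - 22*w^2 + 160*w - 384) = (w^2 + 5*w + 6)/(w^2 - 16*w + 64)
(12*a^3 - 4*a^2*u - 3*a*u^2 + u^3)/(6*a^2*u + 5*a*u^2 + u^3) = (6*a^2 - 5*a*u + u^2)/(u*(3*a + u))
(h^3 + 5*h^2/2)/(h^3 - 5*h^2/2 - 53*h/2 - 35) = h^2/(h^2 - 5*h - 14)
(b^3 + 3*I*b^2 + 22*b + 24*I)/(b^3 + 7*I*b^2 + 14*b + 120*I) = (b + I)/(b + 5*I)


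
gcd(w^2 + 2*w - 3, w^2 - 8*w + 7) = w - 1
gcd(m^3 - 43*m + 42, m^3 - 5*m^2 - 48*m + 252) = m^2 + m - 42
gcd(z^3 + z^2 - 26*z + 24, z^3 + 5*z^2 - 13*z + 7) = z - 1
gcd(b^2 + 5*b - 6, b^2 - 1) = b - 1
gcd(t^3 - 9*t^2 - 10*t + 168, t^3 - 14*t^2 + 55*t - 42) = t^2 - 13*t + 42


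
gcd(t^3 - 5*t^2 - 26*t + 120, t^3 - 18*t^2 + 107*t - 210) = t - 6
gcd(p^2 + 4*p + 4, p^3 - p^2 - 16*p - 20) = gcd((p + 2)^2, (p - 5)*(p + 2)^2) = p^2 + 4*p + 4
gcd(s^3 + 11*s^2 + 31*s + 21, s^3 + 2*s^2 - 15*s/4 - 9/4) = s + 3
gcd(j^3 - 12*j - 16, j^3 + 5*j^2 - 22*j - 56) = j^2 - 2*j - 8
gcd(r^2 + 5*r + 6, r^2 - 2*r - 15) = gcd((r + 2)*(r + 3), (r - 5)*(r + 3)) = r + 3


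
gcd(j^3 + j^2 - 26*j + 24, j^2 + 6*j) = j + 6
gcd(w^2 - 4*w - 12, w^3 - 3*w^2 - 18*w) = w - 6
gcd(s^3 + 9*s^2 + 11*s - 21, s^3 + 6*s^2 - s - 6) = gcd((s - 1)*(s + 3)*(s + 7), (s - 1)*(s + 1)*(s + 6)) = s - 1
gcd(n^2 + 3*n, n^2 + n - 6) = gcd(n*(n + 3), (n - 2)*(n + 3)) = n + 3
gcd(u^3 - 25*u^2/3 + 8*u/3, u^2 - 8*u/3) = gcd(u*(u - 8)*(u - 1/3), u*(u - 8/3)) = u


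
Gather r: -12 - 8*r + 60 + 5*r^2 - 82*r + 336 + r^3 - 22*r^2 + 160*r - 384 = r^3 - 17*r^2 + 70*r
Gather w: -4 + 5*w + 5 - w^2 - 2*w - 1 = -w^2 + 3*w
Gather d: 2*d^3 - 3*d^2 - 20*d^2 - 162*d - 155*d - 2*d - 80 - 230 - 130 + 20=2*d^3 - 23*d^2 - 319*d - 420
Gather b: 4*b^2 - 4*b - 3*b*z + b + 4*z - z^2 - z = 4*b^2 + b*(-3*z - 3) - z^2 + 3*z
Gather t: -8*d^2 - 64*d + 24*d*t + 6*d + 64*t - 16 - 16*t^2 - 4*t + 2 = -8*d^2 - 58*d - 16*t^2 + t*(24*d + 60) - 14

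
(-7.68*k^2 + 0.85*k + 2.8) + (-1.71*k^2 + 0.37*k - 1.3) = -9.39*k^2 + 1.22*k + 1.5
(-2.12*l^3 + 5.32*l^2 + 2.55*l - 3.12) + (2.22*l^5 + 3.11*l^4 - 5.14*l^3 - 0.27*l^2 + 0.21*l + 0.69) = 2.22*l^5 + 3.11*l^4 - 7.26*l^3 + 5.05*l^2 + 2.76*l - 2.43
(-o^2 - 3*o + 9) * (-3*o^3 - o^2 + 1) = 3*o^5 + 10*o^4 - 24*o^3 - 10*o^2 - 3*o + 9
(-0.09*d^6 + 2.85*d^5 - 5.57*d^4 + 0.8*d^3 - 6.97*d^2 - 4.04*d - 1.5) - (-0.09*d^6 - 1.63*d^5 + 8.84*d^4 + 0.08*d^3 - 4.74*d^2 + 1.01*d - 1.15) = 4.48*d^5 - 14.41*d^4 + 0.72*d^3 - 2.23*d^2 - 5.05*d - 0.35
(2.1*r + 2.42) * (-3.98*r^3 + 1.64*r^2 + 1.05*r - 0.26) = -8.358*r^4 - 6.1876*r^3 + 6.1738*r^2 + 1.995*r - 0.6292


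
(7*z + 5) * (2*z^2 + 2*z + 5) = 14*z^3 + 24*z^2 + 45*z + 25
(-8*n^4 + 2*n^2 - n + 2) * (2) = -16*n^4 + 4*n^2 - 2*n + 4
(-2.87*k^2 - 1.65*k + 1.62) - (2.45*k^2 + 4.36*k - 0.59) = -5.32*k^2 - 6.01*k + 2.21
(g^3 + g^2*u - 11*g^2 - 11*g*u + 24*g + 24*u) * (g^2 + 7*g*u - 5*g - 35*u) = g^5 + 8*g^4*u - 16*g^4 + 7*g^3*u^2 - 128*g^3*u + 79*g^3 - 112*g^2*u^2 + 632*g^2*u - 120*g^2 + 553*g*u^2 - 960*g*u - 840*u^2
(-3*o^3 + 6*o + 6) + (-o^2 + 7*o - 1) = -3*o^3 - o^2 + 13*o + 5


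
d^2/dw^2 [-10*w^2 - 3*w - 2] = -20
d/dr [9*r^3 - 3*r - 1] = 27*r^2 - 3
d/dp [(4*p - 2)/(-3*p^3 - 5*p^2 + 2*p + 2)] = 2*(12*p^3 + p^2 - 10*p + 6)/(9*p^6 + 30*p^5 + 13*p^4 - 32*p^3 - 16*p^2 + 8*p + 4)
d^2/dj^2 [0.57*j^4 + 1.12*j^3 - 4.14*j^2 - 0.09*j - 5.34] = 6.84*j^2 + 6.72*j - 8.28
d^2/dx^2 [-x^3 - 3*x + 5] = -6*x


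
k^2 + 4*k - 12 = (k - 2)*(k + 6)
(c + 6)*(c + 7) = c^2 + 13*c + 42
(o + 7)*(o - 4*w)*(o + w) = o^3 - 3*o^2*w + 7*o^2 - 4*o*w^2 - 21*o*w - 28*w^2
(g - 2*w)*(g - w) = g^2 - 3*g*w + 2*w^2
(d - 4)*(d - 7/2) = d^2 - 15*d/2 + 14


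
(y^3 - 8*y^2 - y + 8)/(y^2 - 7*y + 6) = (y^2 - 7*y - 8)/(y - 6)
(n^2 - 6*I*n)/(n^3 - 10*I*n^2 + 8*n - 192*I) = n/(n^2 - 4*I*n + 32)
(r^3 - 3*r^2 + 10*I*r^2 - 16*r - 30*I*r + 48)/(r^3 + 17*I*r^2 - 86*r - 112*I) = (r - 3)/(r + 7*I)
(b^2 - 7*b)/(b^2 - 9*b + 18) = b*(b - 7)/(b^2 - 9*b + 18)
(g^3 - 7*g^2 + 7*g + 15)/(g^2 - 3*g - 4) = (g^2 - 8*g + 15)/(g - 4)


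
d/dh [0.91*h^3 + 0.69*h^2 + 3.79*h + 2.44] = 2.73*h^2 + 1.38*h + 3.79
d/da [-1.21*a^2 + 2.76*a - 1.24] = 2.76 - 2.42*a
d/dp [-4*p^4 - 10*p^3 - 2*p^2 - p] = -16*p^3 - 30*p^2 - 4*p - 1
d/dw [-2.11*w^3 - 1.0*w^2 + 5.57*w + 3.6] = -6.33*w^2 - 2.0*w + 5.57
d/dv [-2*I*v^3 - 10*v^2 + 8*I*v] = -6*I*v^2 - 20*v + 8*I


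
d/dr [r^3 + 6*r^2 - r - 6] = 3*r^2 + 12*r - 1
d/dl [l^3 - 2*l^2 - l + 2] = 3*l^2 - 4*l - 1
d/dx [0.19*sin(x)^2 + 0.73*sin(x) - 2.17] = (0.38*sin(x) + 0.73)*cos(x)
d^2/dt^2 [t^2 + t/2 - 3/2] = 2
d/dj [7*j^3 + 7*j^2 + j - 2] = 21*j^2 + 14*j + 1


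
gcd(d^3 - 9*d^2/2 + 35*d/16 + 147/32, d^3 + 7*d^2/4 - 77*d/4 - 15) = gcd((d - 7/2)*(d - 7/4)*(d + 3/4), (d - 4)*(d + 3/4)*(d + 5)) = d + 3/4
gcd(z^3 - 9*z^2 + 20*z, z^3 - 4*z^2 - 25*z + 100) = z^2 - 9*z + 20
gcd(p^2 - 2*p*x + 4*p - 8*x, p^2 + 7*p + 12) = p + 4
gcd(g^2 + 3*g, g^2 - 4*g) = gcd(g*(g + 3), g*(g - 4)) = g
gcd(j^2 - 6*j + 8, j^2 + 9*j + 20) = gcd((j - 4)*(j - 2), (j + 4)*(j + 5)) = 1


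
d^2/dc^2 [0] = 0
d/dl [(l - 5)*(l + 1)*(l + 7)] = 3*l^2 + 6*l - 33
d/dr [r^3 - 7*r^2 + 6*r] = 3*r^2 - 14*r + 6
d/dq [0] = 0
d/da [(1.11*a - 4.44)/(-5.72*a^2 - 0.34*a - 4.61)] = (6.3492*a^2 - 50.7936*a - 6.6267)/(32.7184*a^4 + 3.8896*a^3 + 52.854*a^2 + 3.1348*a + 21.2521)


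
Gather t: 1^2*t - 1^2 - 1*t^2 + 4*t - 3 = -t^2 + 5*t - 4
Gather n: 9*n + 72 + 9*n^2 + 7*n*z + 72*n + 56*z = 9*n^2 + n*(7*z + 81) + 56*z + 72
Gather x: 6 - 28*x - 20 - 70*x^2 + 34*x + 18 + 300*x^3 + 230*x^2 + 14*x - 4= 300*x^3 + 160*x^2 + 20*x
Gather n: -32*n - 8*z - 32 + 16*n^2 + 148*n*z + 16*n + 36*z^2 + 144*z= 16*n^2 + n*(148*z - 16) + 36*z^2 + 136*z - 32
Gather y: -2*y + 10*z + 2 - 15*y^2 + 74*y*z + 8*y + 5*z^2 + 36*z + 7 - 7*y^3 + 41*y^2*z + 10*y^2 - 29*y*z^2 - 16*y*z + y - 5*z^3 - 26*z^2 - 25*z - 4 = -7*y^3 + y^2*(41*z - 5) + y*(-29*z^2 + 58*z + 7) - 5*z^3 - 21*z^2 + 21*z + 5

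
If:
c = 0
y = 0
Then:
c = 0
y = 0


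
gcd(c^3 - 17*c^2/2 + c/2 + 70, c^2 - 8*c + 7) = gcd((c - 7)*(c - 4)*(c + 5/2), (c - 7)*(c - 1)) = c - 7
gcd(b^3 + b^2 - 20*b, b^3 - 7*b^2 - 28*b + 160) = b^2 + b - 20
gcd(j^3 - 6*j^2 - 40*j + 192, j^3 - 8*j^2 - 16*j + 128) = j^2 - 12*j + 32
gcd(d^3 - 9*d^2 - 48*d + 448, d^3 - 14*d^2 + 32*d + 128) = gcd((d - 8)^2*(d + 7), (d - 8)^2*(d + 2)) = d^2 - 16*d + 64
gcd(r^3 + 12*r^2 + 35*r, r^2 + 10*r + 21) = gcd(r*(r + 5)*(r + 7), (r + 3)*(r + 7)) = r + 7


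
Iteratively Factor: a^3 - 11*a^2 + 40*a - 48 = (a - 3)*(a^2 - 8*a + 16) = (a - 4)*(a - 3)*(a - 4)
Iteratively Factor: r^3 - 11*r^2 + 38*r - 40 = (r - 2)*(r^2 - 9*r + 20) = (r - 4)*(r - 2)*(r - 5)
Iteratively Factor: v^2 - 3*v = (v - 3)*(v)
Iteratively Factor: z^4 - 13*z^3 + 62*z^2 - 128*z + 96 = (z - 4)*(z^3 - 9*z^2 + 26*z - 24) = (z - 4)^2*(z^2 - 5*z + 6) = (z - 4)^2*(z - 2)*(z - 3)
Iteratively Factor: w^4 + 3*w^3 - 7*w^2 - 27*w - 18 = (w - 3)*(w^3 + 6*w^2 + 11*w + 6) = (w - 3)*(w + 2)*(w^2 + 4*w + 3) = (w - 3)*(w + 2)*(w + 3)*(w + 1)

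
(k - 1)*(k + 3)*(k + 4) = k^3 + 6*k^2 + 5*k - 12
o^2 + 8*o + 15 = (o + 3)*(o + 5)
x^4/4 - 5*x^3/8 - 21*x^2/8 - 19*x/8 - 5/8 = (x/4 + 1/4)*(x - 5)*(x + 1/2)*(x + 1)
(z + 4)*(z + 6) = z^2 + 10*z + 24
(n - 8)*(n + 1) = n^2 - 7*n - 8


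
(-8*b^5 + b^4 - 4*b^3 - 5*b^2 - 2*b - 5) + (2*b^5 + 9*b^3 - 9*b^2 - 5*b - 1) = -6*b^5 + b^4 + 5*b^3 - 14*b^2 - 7*b - 6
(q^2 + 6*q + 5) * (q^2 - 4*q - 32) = q^4 + 2*q^3 - 51*q^2 - 212*q - 160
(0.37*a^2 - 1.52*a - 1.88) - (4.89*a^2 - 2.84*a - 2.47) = -4.52*a^2 + 1.32*a + 0.59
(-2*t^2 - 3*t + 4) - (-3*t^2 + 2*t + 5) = t^2 - 5*t - 1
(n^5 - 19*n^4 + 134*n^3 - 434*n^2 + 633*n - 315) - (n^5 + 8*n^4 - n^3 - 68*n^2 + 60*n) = -27*n^4 + 135*n^3 - 366*n^2 + 573*n - 315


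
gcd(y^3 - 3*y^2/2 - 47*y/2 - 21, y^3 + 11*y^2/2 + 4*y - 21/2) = y + 7/2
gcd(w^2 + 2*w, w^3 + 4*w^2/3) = w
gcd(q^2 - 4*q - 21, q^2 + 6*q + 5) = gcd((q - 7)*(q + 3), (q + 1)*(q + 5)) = 1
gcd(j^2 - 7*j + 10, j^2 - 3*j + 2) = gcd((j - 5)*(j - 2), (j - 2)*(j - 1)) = j - 2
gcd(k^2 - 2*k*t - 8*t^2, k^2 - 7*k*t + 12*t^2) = -k + 4*t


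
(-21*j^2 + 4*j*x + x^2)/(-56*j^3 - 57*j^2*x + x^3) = (-3*j + x)/(-8*j^2 - 7*j*x + x^2)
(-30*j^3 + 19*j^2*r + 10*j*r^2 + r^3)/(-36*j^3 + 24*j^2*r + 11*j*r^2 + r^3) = (5*j + r)/(6*j + r)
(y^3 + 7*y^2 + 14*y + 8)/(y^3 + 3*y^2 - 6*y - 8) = (y + 2)/(y - 2)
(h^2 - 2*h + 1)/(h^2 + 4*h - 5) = (h - 1)/(h + 5)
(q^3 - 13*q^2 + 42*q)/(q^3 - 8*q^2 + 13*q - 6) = q*(q - 7)/(q^2 - 2*q + 1)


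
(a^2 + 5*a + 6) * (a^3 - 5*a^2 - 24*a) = a^5 - 43*a^3 - 150*a^2 - 144*a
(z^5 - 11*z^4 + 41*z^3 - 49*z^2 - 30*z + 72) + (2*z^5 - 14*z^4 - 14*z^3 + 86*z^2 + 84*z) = 3*z^5 - 25*z^4 + 27*z^3 + 37*z^2 + 54*z + 72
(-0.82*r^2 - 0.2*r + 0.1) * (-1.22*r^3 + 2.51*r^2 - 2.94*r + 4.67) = 1.0004*r^5 - 1.8142*r^4 + 1.7868*r^3 - 2.9904*r^2 - 1.228*r + 0.467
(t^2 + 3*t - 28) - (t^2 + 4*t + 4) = -t - 32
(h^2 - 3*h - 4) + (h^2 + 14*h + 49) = 2*h^2 + 11*h + 45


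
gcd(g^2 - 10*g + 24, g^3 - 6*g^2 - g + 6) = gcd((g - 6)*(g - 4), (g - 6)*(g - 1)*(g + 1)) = g - 6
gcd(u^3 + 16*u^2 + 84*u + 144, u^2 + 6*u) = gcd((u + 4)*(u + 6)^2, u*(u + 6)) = u + 6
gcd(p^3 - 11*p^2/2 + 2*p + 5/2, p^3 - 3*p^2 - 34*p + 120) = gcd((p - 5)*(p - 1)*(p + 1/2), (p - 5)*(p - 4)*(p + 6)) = p - 5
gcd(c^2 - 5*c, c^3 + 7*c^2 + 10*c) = c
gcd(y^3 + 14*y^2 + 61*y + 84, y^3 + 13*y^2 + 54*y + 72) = y^2 + 7*y + 12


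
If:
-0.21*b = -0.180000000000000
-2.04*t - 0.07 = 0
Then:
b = 0.86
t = -0.03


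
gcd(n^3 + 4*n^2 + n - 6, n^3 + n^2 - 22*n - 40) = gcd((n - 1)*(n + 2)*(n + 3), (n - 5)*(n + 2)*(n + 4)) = n + 2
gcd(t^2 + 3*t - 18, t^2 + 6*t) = t + 6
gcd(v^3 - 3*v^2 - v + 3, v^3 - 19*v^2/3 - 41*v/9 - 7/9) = 1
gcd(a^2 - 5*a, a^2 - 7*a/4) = a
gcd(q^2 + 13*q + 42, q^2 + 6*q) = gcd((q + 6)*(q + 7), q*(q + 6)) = q + 6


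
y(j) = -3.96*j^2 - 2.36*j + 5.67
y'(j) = -7.92*j - 2.36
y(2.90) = -34.48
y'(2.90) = -25.33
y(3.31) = -45.53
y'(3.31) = -28.58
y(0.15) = 5.23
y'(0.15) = -3.55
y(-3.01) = -23.10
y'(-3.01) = 21.48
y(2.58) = -26.78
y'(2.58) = -22.79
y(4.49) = -84.76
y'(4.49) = -37.92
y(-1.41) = 1.12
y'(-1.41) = 8.81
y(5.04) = -106.81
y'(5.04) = -42.28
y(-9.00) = -293.85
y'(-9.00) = 68.92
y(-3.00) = -22.89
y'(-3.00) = 21.40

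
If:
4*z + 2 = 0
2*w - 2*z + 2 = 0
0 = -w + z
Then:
No Solution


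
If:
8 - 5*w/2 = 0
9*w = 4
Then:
No Solution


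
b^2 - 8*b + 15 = (b - 5)*(b - 3)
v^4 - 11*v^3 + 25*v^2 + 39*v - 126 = (v - 7)*(v - 3)^2*(v + 2)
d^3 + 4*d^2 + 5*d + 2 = (d + 1)^2*(d + 2)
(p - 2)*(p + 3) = p^2 + p - 6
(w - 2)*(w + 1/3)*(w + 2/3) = w^3 - w^2 - 16*w/9 - 4/9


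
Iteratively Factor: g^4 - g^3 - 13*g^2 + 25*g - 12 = (g - 1)*(g^3 - 13*g + 12) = (g - 3)*(g - 1)*(g^2 + 3*g - 4) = (g - 3)*(g - 1)^2*(g + 4)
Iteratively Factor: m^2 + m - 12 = (m - 3)*(m + 4)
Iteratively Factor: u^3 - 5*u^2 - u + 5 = (u - 5)*(u^2 - 1) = (u - 5)*(u + 1)*(u - 1)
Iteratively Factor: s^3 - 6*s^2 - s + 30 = (s - 5)*(s^2 - s - 6) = (s - 5)*(s + 2)*(s - 3)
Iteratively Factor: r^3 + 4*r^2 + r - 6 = (r + 2)*(r^2 + 2*r - 3) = (r + 2)*(r + 3)*(r - 1)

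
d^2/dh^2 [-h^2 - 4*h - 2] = -2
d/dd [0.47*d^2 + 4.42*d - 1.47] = 0.94*d + 4.42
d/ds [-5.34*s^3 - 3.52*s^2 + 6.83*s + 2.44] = -16.02*s^2 - 7.04*s + 6.83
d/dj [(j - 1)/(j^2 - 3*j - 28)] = (j^2 - 3*j - (j - 1)*(2*j - 3) - 28)/(-j^2 + 3*j + 28)^2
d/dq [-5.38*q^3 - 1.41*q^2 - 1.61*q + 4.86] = -16.14*q^2 - 2.82*q - 1.61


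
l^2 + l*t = l*(l + t)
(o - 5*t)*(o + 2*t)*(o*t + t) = o^3*t - 3*o^2*t^2 + o^2*t - 10*o*t^3 - 3*o*t^2 - 10*t^3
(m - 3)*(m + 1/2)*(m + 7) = m^3 + 9*m^2/2 - 19*m - 21/2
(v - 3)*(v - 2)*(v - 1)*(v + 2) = v^4 - 4*v^3 - v^2 + 16*v - 12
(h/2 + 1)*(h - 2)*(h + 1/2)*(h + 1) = h^4/2 + 3*h^3/4 - 7*h^2/4 - 3*h - 1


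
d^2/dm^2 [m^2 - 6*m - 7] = 2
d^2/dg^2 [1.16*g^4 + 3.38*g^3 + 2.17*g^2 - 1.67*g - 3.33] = 13.92*g^2 + 20.28*g + 4.34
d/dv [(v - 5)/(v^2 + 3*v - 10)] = (v^2 + 3*v - (v - 5)*(2*v + 3) - 10)/(v^2 + 3*v - 10)^2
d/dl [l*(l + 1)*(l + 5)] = 3*l^2 + 12*l + 5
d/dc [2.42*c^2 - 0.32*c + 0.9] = 4.84*c - 0.32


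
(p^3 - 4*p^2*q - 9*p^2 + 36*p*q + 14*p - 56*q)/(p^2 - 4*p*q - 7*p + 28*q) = p - 2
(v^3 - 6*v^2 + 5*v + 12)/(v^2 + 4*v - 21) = (v^2 - 3*v - 4)/(v + 7)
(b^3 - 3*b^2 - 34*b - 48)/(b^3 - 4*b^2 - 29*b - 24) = (b + 2)/(b + 1)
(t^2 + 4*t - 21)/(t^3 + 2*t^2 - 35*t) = (t - 3)/(t*(t - 5))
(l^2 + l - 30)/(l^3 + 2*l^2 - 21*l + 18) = (l - 5)/(l^2 - 4*l + 3)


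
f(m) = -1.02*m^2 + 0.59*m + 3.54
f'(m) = 0.59 - 2.04*m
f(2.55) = -1.59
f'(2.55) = -4.61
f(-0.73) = 2.57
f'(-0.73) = 2.08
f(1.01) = 3.10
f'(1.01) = -1.47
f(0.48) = 3.59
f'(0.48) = -0.39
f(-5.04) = -25.34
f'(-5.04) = 10.87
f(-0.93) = 2.11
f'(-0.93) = 2.49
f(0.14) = 3.60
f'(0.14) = 0.30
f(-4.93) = -24.16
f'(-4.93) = 10.65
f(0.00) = 3.54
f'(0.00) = 0.59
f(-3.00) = -7.41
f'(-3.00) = 6.71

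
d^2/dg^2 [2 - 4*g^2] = -8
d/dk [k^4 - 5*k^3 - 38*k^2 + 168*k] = 4*k^3 - 15*k^2 - 76*k + 168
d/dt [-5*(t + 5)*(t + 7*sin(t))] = -5*t - 5*(t + 5)*(7*cos(t) + 1) - 35*sin(t)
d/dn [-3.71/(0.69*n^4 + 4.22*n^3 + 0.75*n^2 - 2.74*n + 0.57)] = (10.2396*n^3 + 46.9686*n^2 + 5.565*n - 10.1654)/(0.69*n^4 + 4.22*n^3 + 0.75*n^2 - 2.74*n + 0.57)^2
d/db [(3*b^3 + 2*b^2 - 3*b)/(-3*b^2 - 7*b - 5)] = (-9*b^4 - 42*b^3 - 68*b^2 - 20*b + 15)/(9*b^4 + 42*b^3 + 79*b^2 + 70*b + 25)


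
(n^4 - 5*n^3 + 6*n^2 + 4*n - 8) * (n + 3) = n^5 - 2*n^4 - 9*n^3 + 22*n^2 + 4*n - 24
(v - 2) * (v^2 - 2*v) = v^3 - 4*v^2 + 4*v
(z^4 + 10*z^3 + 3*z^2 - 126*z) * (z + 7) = z^5 + 17*z^4 + 73*z^3 - 105*z^2 - 882*z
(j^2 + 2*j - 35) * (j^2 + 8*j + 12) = j^4 + 10*j^3 - 7*j^2 - 256*j - 420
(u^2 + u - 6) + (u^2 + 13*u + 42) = 2*u^2 + 14*u + 36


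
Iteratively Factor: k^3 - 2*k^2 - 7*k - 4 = (k - 4)*(k^2 + 2*k + 1) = (k - 4)*(k + 1)*(k + 1)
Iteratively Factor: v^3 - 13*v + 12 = (v - 3)*(v^2 + 3*v - 4) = (v - 3)*(v - 1)*(v + 4)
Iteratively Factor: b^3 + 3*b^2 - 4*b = (b)*(b^2 + 3*b - 4) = b*(b + 4)*(b - 1)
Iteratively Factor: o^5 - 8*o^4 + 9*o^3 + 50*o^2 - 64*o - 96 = (o + 2)*(o^4 - 10*o^3 + 29*o^2 - 8*o - 48) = (o - 4)*(o + 2)*(o^3 - 6*o^2 + 5*o + 12) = (o - 4)*(o - 3)*(o + 2)*(o^2 - 3*o - 4) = (o - 4)*(o - 3)*(o + 1)*(o + 2)*(o - 4)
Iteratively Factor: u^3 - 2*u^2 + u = (u - 1)*(u^2 - u) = (u - 1)^2*(u)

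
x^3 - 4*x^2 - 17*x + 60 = (x - 5)*(x - 3)*(x + 4)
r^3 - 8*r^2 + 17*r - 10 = (r - 5)*(r - 2)*(r - 1)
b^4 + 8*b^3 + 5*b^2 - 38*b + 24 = (b - 1)^2*(b + 4)*(b + 6)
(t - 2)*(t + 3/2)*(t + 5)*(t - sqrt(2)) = t^4 - sqrt(2)*t^3 + 9*t^3/2 - 9*sqrt(2)*t^2/2 - 11*t^2/2 - 15*t + 11*sqrt(2)*t/2 + 15*sqrt(2)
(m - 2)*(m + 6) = m^2 + 4*m - 12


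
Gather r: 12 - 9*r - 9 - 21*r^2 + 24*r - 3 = -21*r^2 + 15*r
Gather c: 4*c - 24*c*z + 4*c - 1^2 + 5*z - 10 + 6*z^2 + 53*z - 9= c*(8 - 24*z) + 6*z^2 + 58*z - 20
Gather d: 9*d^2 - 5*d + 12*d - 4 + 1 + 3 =9*d^2 + 7*d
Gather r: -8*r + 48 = 48 - 8*r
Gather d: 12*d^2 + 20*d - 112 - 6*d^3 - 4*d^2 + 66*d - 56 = -6*d^3 + 8*d^2 + 86*d - 168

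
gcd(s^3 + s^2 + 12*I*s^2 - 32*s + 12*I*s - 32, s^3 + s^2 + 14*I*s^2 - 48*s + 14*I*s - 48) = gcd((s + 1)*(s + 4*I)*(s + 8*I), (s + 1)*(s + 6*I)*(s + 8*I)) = s^2 + s*(1 + 8*I) + 8*I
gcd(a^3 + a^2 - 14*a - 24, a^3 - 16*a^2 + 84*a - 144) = a - 4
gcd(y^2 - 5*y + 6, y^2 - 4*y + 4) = y - 2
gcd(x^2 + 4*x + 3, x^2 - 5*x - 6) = x + 1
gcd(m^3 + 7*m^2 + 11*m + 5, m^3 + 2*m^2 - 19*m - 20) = m^2 + 6*m + 5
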